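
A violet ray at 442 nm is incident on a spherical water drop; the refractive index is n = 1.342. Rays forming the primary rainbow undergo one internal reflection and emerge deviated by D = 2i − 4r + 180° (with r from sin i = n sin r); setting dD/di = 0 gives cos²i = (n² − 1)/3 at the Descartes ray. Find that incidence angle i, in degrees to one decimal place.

58.9°

cos²i = (1.342² − 1)/3 = (1.80096 − 1)/3 = 0.26699.
cos i = 0.51671, so i = 58.888°.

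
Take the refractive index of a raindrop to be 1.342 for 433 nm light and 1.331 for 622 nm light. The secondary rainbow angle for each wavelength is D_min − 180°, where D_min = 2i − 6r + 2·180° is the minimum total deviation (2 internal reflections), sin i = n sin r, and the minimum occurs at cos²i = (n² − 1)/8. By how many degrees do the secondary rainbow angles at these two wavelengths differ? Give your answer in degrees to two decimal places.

At 433 nm (n = 1.342): cos²i = 0.10012 → i = 71.554°, r = 44.981°, D_min = 233.222°, rainbow angle = 53.222°.
At 622 nm (n = 1.331): cos²i = 0.09645 → i = 71.907°, r = 45.575°, D_min = 230.365°, rainbow angle = 50.365°.
Angular width = |53.222° − 50.365°| = 2.857°.

2.86°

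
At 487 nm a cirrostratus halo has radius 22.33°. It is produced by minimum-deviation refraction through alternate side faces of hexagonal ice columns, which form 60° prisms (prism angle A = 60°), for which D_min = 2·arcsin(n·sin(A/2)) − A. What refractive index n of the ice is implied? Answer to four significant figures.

Rearranging: n = sin((D_min + A)/2) / sin(A/2).
(D_min + A)/2 = (22.33° + 60°)/2 = 41.165°.
n = sin 41.165° / sin 30° = 0.6582 / 0.5000 = 1.3165.

1.316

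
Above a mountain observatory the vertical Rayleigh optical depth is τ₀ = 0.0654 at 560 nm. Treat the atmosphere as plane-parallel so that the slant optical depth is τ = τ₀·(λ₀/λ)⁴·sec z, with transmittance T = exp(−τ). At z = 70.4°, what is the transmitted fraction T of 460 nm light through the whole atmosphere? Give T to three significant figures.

sec 70.4° = 2.9811.
τ = 0.0654 × (560/460)⁴ × 2.9811 = 0.0654 × 2.1964 × 2.9811 = 0.4282.
T = exp(−0.4282) = 0.6517.

0.652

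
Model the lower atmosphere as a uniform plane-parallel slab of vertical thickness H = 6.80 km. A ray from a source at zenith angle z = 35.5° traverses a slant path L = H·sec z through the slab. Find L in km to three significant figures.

8.35 km

sec z = 1/cos 35.5° = 1.2283.
L = 6.80 × 1.2283 = 8.353 km.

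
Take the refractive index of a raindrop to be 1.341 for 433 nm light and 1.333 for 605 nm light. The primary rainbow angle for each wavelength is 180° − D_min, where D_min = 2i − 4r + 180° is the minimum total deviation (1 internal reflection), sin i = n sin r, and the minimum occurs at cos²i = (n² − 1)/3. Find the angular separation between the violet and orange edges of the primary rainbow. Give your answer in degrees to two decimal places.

At 433 nm (n = 1.341): cos²i = 0.26609 → i = 58.946°, r = 39.705°, D_min = 139.071°, rainbow angle = 40.929°.
At 605 nm (n = 1.333): cos²i = 0.25896 → i = 59.410°, r = 40.225°, D_min = 137.922°, rainbow angle = 42.078°.
Angular width = |40.929° − 42.078°| = 1.149°.

1.15°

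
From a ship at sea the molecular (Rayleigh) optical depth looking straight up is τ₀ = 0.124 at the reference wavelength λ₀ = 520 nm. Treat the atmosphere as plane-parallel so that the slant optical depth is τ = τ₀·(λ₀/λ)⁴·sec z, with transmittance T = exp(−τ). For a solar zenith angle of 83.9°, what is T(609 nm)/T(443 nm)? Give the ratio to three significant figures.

Airmass: sec 83.9° = 9.4105.
τ(609 nm) = 0.124 × (520/609)⁴ × 9.4105 = 0.124 × 0.5316 × 9.4105 = 0.6203.
τ(443 nm) = 0.124 × (520/443)⁴ × 9.4105 = 0.124 × 1.8984 × 9.4105 = 2.2153.
T(609)/T(443) = exp(τ_B − τ_A) = exp(1.5950) = 4.9285.

4.93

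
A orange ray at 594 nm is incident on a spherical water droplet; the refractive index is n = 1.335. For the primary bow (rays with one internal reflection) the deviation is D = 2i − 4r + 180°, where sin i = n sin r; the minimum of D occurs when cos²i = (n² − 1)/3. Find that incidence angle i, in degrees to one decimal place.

59.3°

cos²i = (1.335² − 1)/3 = (1.78222 − 1)/3 = 0.26074.
cos i = 0.51063, so i = 59.294°.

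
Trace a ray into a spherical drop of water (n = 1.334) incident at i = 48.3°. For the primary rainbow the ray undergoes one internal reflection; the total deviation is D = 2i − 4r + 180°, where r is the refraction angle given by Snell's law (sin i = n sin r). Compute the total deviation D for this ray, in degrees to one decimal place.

sin r = sin 48.3° / 1.334 = 0.7466/1.334 = 0.5597; r = 34.03°.
D = 2·48.3° − 4·34.03° + 180° = 96.60° − 136.14° + 180° = 140.46°.

140.5°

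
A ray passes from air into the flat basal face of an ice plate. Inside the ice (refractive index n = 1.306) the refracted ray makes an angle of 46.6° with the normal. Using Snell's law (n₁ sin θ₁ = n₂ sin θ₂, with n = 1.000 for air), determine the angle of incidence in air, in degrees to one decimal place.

Snell: sin θ_i = n · sin θ_r = 1.306 × sin 46.6° = 1.306 × 0.7266 = 0.9489.
θ_i = arcsin(0.9489) = 71.61°.

71.6°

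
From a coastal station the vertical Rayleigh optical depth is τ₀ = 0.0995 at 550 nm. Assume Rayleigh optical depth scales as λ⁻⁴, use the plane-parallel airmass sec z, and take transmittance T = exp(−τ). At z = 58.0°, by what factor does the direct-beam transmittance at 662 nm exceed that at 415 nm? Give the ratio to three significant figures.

Airmass: sec 58.0° = 1.8871.
τ(662 nm) = 0.0995 × (550/662)⁴ × 1.8871 = 0.0995 × 0.4765 × 1.8871 = 0.0895.
τ(415 nm) = 0.0995 × (550/415)⁴ × 1.8871 = 0.0995 × 3.0850 × 1.8871 = 0.5793.
T(662)/T(415) = exp(τ_B − τ_A) = exp(0.4898) = 1.6320.

1.63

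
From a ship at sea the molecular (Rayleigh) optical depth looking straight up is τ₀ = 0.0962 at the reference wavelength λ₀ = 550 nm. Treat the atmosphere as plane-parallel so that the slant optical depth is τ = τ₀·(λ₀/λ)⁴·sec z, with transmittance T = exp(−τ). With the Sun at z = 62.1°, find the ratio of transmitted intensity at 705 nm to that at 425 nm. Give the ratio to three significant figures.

Airmass: sec 62.1° = 2.1371.
τ(705 nm) = 0.0962 × (550/705)⁴ × 2.1371 = 0.0962 × 0.3704 × 2.1371 = 0.0762.
τ(425 nm) = 0.0962 × (550/425)⁴ × 2.1371 = 0.0962 × 2.8048 × 2.1371 = 0.5766.
T(705)/T(425) = exp(τ_B − τ_A) = exp(0.5005) = 1.6495.

1.65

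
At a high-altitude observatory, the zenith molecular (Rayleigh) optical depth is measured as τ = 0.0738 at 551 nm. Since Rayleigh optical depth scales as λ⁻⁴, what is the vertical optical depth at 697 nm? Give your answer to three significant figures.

τ(697 nm) = τ(551 nm) × (551/697)⁴ = 0.0738 × (0.7905)⁴ = 0.0738 × 0.3905 = 0.0288.

0.0288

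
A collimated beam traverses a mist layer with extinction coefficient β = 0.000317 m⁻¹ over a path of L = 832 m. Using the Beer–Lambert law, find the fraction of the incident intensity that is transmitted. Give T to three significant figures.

τ = β·L = 0.000317 × 832 = 0.2637.
T = exp(−0.2637) = 0.7682.

0.768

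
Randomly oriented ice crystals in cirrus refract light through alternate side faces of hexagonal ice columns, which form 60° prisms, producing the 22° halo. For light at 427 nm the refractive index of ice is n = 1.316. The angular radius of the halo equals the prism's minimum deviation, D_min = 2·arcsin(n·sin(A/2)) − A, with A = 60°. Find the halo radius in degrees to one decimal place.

22.3°

n·sin(A/2) = 1.316 × sin 30° = 1.316 × 0.5000 = 0.6580.
D_min = 2·arcsin(0.6580) − 60° = 2 × 41.148° − 60° = 22.295°.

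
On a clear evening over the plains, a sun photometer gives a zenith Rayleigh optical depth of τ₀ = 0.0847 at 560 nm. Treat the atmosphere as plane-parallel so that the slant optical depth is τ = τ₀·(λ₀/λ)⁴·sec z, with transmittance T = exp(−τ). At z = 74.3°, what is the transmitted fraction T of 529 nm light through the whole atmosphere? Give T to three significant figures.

0.675

sec 74.3° = 3.6955.
τ = 0.0847 × (560/529)⁴ × 3.6955 = 0.0847 × 1.2558 × 3.6955 = 0.3931.
T = exp(−0.3931) = 0.6750.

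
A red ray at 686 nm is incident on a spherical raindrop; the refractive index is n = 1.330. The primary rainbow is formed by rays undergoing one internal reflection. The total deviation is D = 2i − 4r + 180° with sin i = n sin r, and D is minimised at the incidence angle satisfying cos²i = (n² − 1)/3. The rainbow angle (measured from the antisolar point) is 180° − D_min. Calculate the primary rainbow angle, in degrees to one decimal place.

cos²i = (1.76890 − 1)/3 = 0.25630; i = arccos(0.50626) = 59.585°.
sin r = sin 59.585°/1.330 = 0.64841; r = 40.422°.
D_min = 2·59.585° − 4·40.422° + 180° = 137.484°.
Rainbow angle = 180° − D_min = 42.516°.

42.5°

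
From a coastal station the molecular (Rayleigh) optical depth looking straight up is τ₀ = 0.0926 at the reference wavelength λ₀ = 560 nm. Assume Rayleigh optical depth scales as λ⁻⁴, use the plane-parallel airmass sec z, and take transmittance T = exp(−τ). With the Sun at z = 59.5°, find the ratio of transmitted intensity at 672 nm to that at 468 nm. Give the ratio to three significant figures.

Airmass: sec 59.5° = 1.9703.
τ(672 nm) = 0.0926 × (560/672)⁴ × 1.9703 = 0.0926 × 0.4823 × 1.9703 = 0.0880.
τ(468 nm) = 0.0926 × (560/468)⁴ × 1.9703 = 0.0926 × 2.0501 × 1.9703 = 0.3740.
T(672)/T(468) = exp(τ_B − τ_A) = exp(0.2860) = 1.3312.

1.33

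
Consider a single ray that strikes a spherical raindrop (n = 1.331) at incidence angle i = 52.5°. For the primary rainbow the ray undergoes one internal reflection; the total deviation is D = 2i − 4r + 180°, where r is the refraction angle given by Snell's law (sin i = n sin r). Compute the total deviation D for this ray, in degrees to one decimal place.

sin r = sin 52.5° / 1.331 = 0.7934/1.331 = 0.5961; r = 36.59°.
D = 2·52.5° − 4·36.59° + 180° = 105.00° − 146.35° + 180° = 138.65°.

138.6°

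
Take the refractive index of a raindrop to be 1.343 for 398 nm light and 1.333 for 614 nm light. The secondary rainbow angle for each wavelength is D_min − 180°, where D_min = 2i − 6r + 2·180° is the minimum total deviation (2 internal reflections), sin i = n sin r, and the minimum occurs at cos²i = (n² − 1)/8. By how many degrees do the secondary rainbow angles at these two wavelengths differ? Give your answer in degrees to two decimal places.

At 398 nm (n = 1.343): cos²i = 0.10046 → i = 71.522°, r = 44.928°, D_min = 233.478°, rainbow angle = 53.478°.
At 614 nm (n = 1.333): cos²i = 0.09711 → i = 71.843°, r = 45.466°, D_min = 230.891°, rainbow angle = 50.891°.
Angular width = |53.478° − 50.891°| = 2.587°.

2.59°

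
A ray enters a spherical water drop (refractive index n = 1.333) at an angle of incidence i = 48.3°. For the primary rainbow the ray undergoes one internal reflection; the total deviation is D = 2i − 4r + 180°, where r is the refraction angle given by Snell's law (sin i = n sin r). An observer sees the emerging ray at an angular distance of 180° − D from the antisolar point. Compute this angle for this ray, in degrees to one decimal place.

sin r = sin 48.3° / 1.333 = 0.7466/1.333 = 0.5601; r = 34.06°.
D = 2·48.3° − 4·34.06° + 180° = 96.60° − 136.26° + 180° = 140.34°.
Angle from antisolar point = 180° − D = 39.66°.

39.7°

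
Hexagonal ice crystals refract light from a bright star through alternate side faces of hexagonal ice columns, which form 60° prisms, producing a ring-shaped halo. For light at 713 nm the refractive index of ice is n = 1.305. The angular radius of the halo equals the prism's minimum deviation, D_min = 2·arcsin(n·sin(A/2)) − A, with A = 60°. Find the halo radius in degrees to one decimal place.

21.5°

n·sin(A/2) = 1.305 × sin 30° = 1.305 × 0.5000 = 0.6525.
D_min = 2·arcsin(0.6525) − 60° = 2 × 40.730° − 60° = 21.461°.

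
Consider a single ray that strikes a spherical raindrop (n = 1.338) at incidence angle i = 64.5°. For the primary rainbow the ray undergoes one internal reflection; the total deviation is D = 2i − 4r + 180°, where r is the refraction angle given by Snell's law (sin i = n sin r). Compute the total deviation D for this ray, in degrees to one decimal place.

139.3°

sin r = sin 64.5° / 1.338 = 0.9026/1.338 = 0.6746; r = 42.42°.
D = 2·64.5° − 4·42.42° + 180° = 129.00° − 169.69° + 180° = 139.31°.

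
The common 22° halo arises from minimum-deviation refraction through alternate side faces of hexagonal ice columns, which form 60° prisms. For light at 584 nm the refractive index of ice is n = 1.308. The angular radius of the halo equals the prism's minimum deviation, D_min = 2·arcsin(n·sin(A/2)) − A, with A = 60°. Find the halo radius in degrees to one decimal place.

n·sin(A/2) = 1.308 × sin 30° = 1.308 × 0.5000 = 0.6540.
D_min = 2·arcsin(0.6540) − 60° = 2 × 40.844° − 60° = 21.688°.

21.7°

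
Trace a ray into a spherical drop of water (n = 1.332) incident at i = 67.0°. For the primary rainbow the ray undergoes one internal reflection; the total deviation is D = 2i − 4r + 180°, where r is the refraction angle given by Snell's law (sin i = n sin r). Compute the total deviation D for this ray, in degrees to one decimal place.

sin r = sin 67.0° / 1.332 = 0.9205/1.332 = 0.6911; r = 43.71°.
D = 2·67.0° − 4·43.71° + 180° = 134.00° − 174.86° + 180° = 139.14°.

139.1°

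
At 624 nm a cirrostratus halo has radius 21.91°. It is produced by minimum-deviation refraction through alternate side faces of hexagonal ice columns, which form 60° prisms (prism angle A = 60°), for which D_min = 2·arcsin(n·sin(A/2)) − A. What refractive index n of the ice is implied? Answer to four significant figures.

Rearranging: n = sin((D_min + A)/2) / sin(A/2).
(D_min + A)/2 = (21.91° + 60°)/2 = 40.955°.
n = sin 40.955° / sin 30° = 0.6555 / 0.5000 = 1.3109.

1.311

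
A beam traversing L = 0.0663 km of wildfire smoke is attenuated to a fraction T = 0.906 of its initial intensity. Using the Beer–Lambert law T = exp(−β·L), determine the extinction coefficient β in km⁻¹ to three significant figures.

Beer–Lambert: T = exp(−βL) ⇒ β = −ln(T)/L = −ln(0.906)/0.0663 = 0.0987/0.0663 = 1.489 km⁻¹.

1.49 km⁻¹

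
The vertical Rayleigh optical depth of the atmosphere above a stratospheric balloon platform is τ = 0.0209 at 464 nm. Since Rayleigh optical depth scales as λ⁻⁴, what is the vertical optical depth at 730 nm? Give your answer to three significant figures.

0.00341

τ(730 nm) = τ(464 nm) × (464/730)⁴ = 0.0209 × (0.6356)⁴ = 0.0209 × 0.1632 = 0.0034.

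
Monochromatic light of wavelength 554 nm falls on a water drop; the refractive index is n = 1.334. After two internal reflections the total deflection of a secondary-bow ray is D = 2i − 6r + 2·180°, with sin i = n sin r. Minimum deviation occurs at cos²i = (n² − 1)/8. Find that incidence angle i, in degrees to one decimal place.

cos²i = (1.334² − 1)/8 = (1.77956 − 1)/8 = 0.09744.
cos i = 0.31216, so i = 71.810°.

71.8°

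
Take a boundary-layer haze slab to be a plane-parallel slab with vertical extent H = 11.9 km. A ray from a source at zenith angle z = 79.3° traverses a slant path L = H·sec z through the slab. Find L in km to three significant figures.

64.1 km

sec z = 1/cos 79.3° = 5.3860.
L = 11.9 × 5.3860 = 64.093 km.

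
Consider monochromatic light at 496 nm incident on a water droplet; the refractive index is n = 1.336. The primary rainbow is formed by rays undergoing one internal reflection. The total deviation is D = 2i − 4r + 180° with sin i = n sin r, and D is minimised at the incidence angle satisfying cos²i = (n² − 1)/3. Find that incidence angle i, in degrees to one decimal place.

59.2°

cos²i = (1.336² − 1)/3 = (1.78490 − 1)/3 = 0.26163.
cos i = 0.51150, so i = 59.236°.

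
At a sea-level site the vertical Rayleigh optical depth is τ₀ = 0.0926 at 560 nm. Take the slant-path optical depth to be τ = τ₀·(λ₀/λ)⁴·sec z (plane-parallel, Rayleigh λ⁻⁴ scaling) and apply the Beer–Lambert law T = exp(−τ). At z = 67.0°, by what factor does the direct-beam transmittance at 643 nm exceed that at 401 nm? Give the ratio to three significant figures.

Airmass: sec 67.0° = 2.5593.
τ(643 nm) = 0.0926 × (560/643)⁴ × 2.5593 = 0.0926 × 0.5753 × 2.5593 = 0.1363.
τ(401 nm) = 0.0926 × (560/401)⁴ × 2.5593 = 0.0926 × 3.8034 × 2.5593 = 0.9014.
T(643)/T(401) = exp(τ_B − τ_A) = exp(0.7650) = 2.1491.

2.15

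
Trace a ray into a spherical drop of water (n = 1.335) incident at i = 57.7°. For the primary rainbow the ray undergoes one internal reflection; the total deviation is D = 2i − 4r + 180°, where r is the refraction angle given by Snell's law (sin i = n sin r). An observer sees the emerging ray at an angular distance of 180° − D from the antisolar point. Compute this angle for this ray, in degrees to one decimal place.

41.7°

sin r = sin 57.7° / 1.335 = 0.8453/1.335 = 0.6332; r = 39.28°.
D = 2·57.7° − 4·39.28° + 180° = 115.40° − 157.13° + 180° = 138.27°.
Angle from antisolar point = 180° − D = 41.73°.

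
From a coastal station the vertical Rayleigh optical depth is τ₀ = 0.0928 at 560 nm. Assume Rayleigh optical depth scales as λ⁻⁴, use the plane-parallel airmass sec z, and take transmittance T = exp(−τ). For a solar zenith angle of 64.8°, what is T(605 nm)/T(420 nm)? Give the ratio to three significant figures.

1.70

Airmass: sec 64.8° = 2.3486.
τ(605 nm) = 0.0928 × (560/605)⁴ × 2.3486 = 0.0928 × 0.7341 × 2.3486 = 0.1600.
τ(420 nm) = 0.0928 × (560/420)⁴ × 2.3486 = 0.0928 × 3.1605 × 2.3486 = 0.6888.
T(605)/T(420) = exp(τ_B − τ_A) = exp(0.5288) = 1.6970.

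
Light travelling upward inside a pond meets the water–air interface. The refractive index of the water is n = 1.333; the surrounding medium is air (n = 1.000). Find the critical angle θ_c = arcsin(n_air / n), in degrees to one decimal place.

48.6°

sin θ_c = n_air / n = 1.000 / 1.333 = 0.7502.
θ_c = arcsin(0.7502) = 48.61°.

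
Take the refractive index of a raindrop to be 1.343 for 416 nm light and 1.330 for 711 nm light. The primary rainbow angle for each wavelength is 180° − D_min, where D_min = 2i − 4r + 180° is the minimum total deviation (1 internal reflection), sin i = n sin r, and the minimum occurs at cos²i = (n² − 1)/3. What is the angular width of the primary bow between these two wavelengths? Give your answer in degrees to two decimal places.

At 416 nm (n = 1.343): cos²i = 0.26788 → i = 58.830°, r = 39.577°, D_min = 139.354°, rainbow angle = 40.646°.
At 711 nm (n = 1.330): cos²i = 0.25630 → i = 59.585°, r = 40.422°, D_min = 137.484°, rainbow angle = 42.516°.
Angular width = |40.646° − 42.516°| = 1.871°.

1.87°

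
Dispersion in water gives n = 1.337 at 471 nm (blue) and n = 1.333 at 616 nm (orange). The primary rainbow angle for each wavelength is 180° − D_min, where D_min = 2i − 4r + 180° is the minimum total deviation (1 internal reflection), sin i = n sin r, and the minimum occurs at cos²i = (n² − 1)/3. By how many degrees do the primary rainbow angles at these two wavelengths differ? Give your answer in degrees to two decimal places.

At 471 nm (n = 1.337): cos²i = 0.26252 → i = 59.178°, r = 39.964°, D_min = 138.500°, rainbow angle = 41.500°.
At 616 nm (n = 1.333): cos²i = 0.25896 → i = 59.410°, r = 40.225°, D_min = 137.922°, rainbow angle = 42.078°.
Angular width = |41.500° − 42.078°| = 0.578°.

0.58°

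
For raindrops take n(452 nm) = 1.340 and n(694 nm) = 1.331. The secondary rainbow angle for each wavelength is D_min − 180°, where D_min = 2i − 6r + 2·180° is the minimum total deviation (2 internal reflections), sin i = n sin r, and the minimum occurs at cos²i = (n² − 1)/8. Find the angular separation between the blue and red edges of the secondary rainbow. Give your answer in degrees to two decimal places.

2.34°

At 452 nm (n = 1.340): cos²i = 0.09945 → i = 71.618°, r = 45.088°, D_min = 232.709°, rainbow angle = 52.709°.
At 694 nm (n = 1.331): cos²i = 0.09645 → i = 71.907°, r = 45.575°, D_min = 230.365°, rainbow angle = 50.365°.
Angular width = |52.709° − 50.365°| = 2.344°.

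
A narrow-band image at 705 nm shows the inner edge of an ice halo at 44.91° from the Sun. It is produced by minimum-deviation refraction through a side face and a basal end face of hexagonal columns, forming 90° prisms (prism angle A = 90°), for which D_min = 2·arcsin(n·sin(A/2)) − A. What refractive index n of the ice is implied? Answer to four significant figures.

1.306

Rearranging: n = sin((D_min + A)/2) / sin(A/2).
(D_min + A)/2 = (44.91° + 90°)/2 = 67.455°.
n = sin 67.455° / sin 45° = 0.9236 / 0.7071 = 1.3061.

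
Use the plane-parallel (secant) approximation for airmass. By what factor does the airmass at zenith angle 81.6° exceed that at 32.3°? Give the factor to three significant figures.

X(81.6°)/X(32.3°) = sec 81.6° / sec 32.3° = cos 32.3° / cos 81.6° = 0.8453/0.1461 = 5.7862.

5.79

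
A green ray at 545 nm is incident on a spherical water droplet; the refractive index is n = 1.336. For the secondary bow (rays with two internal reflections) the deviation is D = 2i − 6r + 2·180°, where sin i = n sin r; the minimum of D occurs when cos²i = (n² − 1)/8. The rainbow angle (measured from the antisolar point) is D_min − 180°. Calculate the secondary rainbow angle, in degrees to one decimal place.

51.7°

cos²i = (1.78490 − 1)/8 = 0.09811; i = arccos(0.31323) = 71.746°.
sin r = sin 71.746°/1.336 = 0.71084; r = 45.303°.
D_min = 2·71.746° − 6·45.303° + 360° = 231.674°.
Rainbow angle = D_min − 180° = 51.674°.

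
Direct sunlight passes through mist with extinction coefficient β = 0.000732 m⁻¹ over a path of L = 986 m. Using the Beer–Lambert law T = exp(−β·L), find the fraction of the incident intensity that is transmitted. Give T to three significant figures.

0.486

τ = β·L = 0.000732 × 986 = 0.7218.
T = exp(−0.7218) = 0.4859.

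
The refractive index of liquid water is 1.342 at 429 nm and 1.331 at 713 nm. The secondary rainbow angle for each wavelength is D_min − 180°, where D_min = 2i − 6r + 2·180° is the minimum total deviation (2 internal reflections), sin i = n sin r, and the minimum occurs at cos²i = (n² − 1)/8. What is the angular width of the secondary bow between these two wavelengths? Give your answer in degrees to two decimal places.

2.86°

At 429 nm (n = 1.342): cos²i = 0.10012 → i = 71.554°, r = 44.981°, D_min = 233.222°, rainbow angle = 53.222°.
At 713 nm (n = 1.331): cos²i = 0.09645 → i = 71.907°, r = 45.575°, D_min = 230.365°, rainbow angle = 50.365°.
Angular width = |53.222° − 50.365°| = 2.857°.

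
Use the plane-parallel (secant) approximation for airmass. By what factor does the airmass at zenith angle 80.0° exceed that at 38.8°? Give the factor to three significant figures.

4.49

X(80.0°)/X(38.8°) = sec 80.0° / sec 38.8° = cos 38.8° / cos 80.0° = 0.7793/0.1736 = 4.4880.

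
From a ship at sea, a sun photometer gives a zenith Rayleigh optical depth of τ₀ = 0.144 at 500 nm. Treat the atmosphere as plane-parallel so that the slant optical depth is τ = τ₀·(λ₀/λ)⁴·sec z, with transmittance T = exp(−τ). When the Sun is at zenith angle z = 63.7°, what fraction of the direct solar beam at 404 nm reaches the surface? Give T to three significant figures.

0.466

sec 63.7° = 2.2570.
τ = 0.144 × (500/404)⁴ × 2.2570 = 0.144 × 2.3461 × 2.2570 = 0.7625.
T = exp(−0.7625) = 0.4665.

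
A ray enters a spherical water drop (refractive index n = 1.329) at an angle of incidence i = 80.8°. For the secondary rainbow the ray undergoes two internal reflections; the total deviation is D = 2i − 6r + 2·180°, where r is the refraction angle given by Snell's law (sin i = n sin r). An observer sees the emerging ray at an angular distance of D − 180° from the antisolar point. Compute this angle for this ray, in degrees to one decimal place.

sin r = sin 80.8° / 1.329 = 0.9871/1.329 = 0.7428; r = 47.97°.
D = 2·80.8° − 6·47.97° + 2·180° = 161.60° − 287.81° + 360° = 233.79°.
Angle from antisolar point = D − 180° = 53.79°.

53.8°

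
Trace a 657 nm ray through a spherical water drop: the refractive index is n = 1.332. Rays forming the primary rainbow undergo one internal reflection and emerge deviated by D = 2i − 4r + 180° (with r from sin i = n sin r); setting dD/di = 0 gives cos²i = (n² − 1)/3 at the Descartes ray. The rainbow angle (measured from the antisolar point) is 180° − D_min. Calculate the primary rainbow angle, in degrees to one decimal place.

cos²i = (1.77422 − 1)/3 = 0.25807; i = arccos(0.50801) = 59.469°.
sin r = sin 59.469°/1.332 = 0.64666; r = 40.290°.
D_min = 2·59.469° − 4·40.290° + 180° = 137.776°.
Rainbow angle = 180° − D_min = 42.224°.

42.2°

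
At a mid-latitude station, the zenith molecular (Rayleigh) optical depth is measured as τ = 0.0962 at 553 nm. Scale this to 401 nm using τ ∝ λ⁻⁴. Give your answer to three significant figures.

τ(401 nm) = τ(553 nm) × (553/401)⁴ = 0.0962 × (1.3791)⁴ = 0.0962 × 3.6168 = 0.3479.

0.348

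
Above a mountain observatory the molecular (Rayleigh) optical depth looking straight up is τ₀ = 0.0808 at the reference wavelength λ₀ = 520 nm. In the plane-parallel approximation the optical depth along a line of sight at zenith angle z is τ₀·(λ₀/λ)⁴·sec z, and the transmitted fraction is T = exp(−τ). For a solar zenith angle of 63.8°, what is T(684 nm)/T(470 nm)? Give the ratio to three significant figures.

1.24

Airmass: sec 63.8° = 2.2650.
τ(684 nm) = 0.0808 × (520/684)⁴ × 2.2650 = 0.0808 × 0.3340 × 2.2650 = 0.0611.
τ(470 nm) = 0.0808 × (520/470)⁴ × 2.2650 = 0.0808 × 1.4984 × 2.2650 = 0.2742.
T(684)/T(470) = exp(τ_B − τ_A) = exp(0.2131) = 1.2375.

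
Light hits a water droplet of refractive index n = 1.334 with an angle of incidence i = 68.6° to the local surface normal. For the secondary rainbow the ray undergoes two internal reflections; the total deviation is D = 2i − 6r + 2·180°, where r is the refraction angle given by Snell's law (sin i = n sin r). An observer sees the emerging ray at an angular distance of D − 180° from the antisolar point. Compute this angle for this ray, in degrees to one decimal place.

51.6°

sin r = sin 68.6° / 1.334 = 0.9311/1.334 = 0.6979; r = 44.26°.
D = 2·68.6° − 6·44.26° + 2·180° = 137.20° − 265.57° + 360° = 231.63°.
Angle from antisolar point = D − 180° = 51.63°.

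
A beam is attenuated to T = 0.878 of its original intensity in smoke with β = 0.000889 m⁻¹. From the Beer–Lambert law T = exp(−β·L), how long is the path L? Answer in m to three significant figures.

Beer–Lambert: T = exp(−βL) ⇒ L = −ln(T)/β = −ln(0.878)/0.000889 = 0.1301/0.000889 = 146.4 m.

146 m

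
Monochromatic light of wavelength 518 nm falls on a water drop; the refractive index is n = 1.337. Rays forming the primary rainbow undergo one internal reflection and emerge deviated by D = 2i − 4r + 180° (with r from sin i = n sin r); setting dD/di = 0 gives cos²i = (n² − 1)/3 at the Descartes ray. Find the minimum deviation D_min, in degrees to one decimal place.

cos²i = (1.78757 − 1)/3 = 0.26252; i = arccos(0.51237) = 59.178°.
sin r = sin 59.178°/1.337 = 0.64231; r = 39.964°.
D_min = 2·59.178° − 4·39.964° + 180° = 138.500°.

138.5°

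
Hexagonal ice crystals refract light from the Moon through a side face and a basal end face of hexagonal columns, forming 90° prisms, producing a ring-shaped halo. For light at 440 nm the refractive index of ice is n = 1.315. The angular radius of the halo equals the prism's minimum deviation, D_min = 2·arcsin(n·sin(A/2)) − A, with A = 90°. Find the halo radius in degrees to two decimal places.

n·sin(A/2) = 1.315 × sin 45° = 1.315 × 0.7071 = 0.9298.
D_min = 2·arcsin(0.9298) − 90° = 2 × 68.411° − 90° = 46.821°.

46.82°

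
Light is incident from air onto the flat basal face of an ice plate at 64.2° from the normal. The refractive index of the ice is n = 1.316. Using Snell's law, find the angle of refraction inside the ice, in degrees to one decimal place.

43.2°

Snell: sin θ_r = sin θ_i / n = sin 64.2° / 1.316 = 0.9003 / 1.316 = 0.6841.
θ_r = arcsin(0.6841) = 43.17°.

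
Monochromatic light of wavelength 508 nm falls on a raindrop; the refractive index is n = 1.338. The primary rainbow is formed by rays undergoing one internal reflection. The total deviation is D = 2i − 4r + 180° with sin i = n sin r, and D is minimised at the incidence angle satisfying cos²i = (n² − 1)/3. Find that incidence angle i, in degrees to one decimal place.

cos²i = (1.338² − 1)/3 = (1.79024 − 1)/3 = 0.26341.
cos i = 0.51324, so i = 59.120°.

59.1°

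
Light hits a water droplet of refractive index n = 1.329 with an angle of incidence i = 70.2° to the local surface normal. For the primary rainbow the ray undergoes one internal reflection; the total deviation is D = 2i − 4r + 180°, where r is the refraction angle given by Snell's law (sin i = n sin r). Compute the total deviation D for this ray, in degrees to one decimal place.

sin r = sin 70.2° / 1.329 = 0.9409/1.329 = 0.7080; r = 45.07°.
D = 2·70.2° − 4·45.07° + 180° = 140.40° − 180.28° + 180° = 140.12°.

140.1°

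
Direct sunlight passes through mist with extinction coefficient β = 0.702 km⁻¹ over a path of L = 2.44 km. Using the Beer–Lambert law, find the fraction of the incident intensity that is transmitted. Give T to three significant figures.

0.180

τ = β·L = 0.702 × 2.44 = 1.7129.
T = exp(−1.7129) = 0.1803.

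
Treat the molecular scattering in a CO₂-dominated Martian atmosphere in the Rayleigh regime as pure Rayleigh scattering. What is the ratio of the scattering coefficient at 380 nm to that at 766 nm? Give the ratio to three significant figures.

16.5

Rayleigh scattering ∝ λ⁻⁴, so the ratio of coefficients is the inverse fourth power of the wavelength ratio.
σ(380)/σ(766) = (766/380)⁴ = (2.0158)⁴ = 16.51.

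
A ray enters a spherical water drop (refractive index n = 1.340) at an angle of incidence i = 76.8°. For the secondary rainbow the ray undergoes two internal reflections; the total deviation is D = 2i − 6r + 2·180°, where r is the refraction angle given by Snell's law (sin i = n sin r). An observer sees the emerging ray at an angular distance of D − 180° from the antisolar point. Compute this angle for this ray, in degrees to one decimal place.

sin r = sin 76.8° / 1.340 = 0.9736/1.340 = 0.7266; r = 46.60°.
D = 2·76.8° − 6·46.60° + 2·180° = 153.60° − 279.59° + 360° = 234.01°.
Angle from antisolar point = D − 180° = 54.01°.

54.0°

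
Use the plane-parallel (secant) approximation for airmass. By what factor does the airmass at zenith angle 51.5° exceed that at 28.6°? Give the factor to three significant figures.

X(51.5°)/X(28.6°) = sec 51.5° / sec 28.6° = cos 28.6° / cos 51.5° = 0.8780/0.6225 = 1.4104.

1.41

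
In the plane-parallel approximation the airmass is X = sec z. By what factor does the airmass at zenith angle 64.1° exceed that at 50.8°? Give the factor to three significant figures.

X(64.1°)/X(50.8°) = sec 64.1° / sec 50.8° = cos 50.8° / cos 64.1° = 0.6320/0.4368 = 1.4469.

1.45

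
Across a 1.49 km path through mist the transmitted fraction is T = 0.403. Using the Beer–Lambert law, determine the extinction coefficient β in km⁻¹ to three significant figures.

Beer–Lambert: T = exp(−βL) ⇒ β = −ln(T)/L = −ln(0.403)/1.49 = 0.9088/1.49 = 0.6099 km⁻¹.

0.610 km⁻¹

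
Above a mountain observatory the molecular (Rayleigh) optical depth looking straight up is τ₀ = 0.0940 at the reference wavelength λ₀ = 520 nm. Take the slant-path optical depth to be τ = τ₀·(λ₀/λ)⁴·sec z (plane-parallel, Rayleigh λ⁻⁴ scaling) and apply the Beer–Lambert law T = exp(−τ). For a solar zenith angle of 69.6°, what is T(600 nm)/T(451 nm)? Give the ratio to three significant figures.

1.38

Airmass: sec 69.6° = 2.8688.
τ(600 nm) = 0.0940 × (520/600)⁴ × 2.8688 = 0.0940 × 0.5642 × 2.8688 = 0.1521.
τ(451 nm) = 0.0940 × (520/451)⁴ × 2.8688 = 0.0940 × 1.7673 × 2.8688 = 0.4766.
T(600)/T(451) = exp(τ_B − τ_A) = exp(0.3244) = 1.3833.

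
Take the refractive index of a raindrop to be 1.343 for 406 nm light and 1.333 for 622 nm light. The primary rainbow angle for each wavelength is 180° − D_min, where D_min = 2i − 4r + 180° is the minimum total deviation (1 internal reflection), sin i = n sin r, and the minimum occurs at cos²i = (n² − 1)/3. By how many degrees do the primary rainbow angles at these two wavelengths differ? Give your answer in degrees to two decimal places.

1.43°

At 406 nm (n = 1.343): cos²i = 0.26788 → i = 58.830°, r = 39.577°, D_min = 139.354°, rainbow angle = 40.646°.
At 622 nm (n = 1.333): cos²i = 0.25896 → i = 59.410°, r = 40.225°, D_min = 137.922°, rainbow angle = 42.078°.
Angular width = |40.646° − 42.078°| = 1.432°.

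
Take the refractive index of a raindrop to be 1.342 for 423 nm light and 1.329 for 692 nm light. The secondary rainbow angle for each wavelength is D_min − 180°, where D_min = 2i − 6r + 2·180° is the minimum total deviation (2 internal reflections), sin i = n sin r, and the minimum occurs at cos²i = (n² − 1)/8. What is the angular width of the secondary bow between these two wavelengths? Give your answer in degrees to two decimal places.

3.39°

At 423 nm (n = 1.342): cos²i = 0.10012 → i = 71.554°, r = 44.981°, D_min = 233.222°, rainbow angle = 53.222°.
At 692 nm (n = 1.329): cos²i = 0.09578 → i = 71.972°, r = 45.685°, D_min = 229.837°, rainbow angle = 49.837°.
Angular width = |53.222° − 49.837°| = 3.385°.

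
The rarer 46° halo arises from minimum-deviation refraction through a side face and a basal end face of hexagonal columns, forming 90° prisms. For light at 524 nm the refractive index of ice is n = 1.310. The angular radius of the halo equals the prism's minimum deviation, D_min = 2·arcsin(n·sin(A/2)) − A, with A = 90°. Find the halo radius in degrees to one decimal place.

45.7°

n·sin(A/2) = 1.310 × sin 45° = 1.310 × 0.7071 = 0.9263.
D_min = 2·arcsin(0.9263) − 90° = 2 × 67.867° − 90° = 45.733°.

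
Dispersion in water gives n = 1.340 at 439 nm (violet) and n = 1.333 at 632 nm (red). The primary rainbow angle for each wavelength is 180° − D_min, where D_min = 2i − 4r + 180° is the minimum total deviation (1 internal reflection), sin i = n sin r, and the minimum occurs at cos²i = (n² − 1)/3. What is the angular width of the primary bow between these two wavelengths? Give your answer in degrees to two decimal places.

1.01°

At 439 nm (n = 1.340): cos²i = 0.26520 → i = 59.004°, r = 39.770°, D_min = 138.929°, rainbow angle = 41.071°.
At 632 nm (n = 1.333): cos²i = 0.25896 → i = 59.410°, r = 40.225°, D_min = 137.922°, rainbow angle = 42.078°.
Angular width = |41.071° − 42.078°| = 1.007°.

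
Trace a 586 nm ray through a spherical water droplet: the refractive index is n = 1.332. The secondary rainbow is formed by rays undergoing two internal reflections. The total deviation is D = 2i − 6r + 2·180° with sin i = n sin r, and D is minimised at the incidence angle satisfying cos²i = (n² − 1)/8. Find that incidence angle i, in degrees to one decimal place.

cos²i = (1.332² − 1)/8 = (1.77422 − 1)/8 = 0.09678.
cos i = 0.31109, so i = 71.875°.

71.9°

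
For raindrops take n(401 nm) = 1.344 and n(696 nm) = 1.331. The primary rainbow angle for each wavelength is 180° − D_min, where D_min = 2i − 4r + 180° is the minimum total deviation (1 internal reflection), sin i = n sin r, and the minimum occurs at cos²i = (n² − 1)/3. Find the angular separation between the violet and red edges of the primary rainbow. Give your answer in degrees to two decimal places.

At 401 nm (n = 1.344): cos²i = 0.26878 → i = 58.772°, r = 39.512°, D_min = 139.495°, rainbow angle = 40.505°.
At 696 nm (n = 1.331): cos²i = 0.25719 → i = 59.527°, r = 40.356°, D_min = 137.630°, rainbow angle = 42.370°.
Angular width = |40.505° − 42.370°| = 1.865°.

1.86°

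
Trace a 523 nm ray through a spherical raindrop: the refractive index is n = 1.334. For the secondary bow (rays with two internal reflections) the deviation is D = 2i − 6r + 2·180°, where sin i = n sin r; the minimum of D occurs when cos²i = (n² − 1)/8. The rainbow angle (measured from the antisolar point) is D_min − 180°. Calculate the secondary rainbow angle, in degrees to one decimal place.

cos²i = (1.77956 − 1)/8 = 0.09744; i = arccos(0.31216) = 71.810°.
sin r = sin 71.810°/1.334 = 0.71217; r = 45.411°.
D_min = 2·71.810° − 6·45.411° + 360° = 231.153°.
Rainbow angle = D_min − 180° = 51.153°.

51.2°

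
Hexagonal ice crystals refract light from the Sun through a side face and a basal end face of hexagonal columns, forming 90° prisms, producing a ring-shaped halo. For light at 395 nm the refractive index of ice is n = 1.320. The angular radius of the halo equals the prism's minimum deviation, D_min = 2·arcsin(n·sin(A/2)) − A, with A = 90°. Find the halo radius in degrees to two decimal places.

n·sin(A/2) = 1.320 × sin 45° = 1.320 × 0.7071 = 0.9334.
D_min = 2·arcsin(0.9334) − 90° = 2 × 68.968° − 90° = 47.936°.

47.94°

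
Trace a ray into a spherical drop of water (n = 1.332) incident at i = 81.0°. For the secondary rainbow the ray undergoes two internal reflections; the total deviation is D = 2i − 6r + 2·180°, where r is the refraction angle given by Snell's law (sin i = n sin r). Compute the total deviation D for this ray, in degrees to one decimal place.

sin r = sin 81.0° / 1.332 = 0.9877/1.332 = 0.7415; r = 47.86°.
D = 2·81.0° − 6·47.86° + 2·180° = 162.00° − 287.16° + 360° = 234.84°.

234.8°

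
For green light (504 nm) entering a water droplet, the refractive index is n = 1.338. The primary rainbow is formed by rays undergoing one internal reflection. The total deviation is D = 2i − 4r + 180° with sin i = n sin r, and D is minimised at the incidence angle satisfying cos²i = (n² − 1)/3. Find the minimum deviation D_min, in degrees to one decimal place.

cos²i = (1.79024 − 1)/3 = 0.26341; i = arccos(0.51324) = 59.120°.
sin r = sin 59.120°/1.338 = 0.64144; r = 39.899°.
D_min = 2·59.120° − 4·39.899° + 180° = 138.643°.

138.6°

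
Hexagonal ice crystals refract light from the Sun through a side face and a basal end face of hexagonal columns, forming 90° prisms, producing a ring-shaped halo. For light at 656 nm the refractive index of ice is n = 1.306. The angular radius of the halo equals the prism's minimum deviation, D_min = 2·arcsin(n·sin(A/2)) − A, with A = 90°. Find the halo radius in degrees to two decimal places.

n·sin(A/2) = 1.306 × sin 45° = 1.306 × 0.7071 = 0.9235.
D_min = 2·arcsin(0.9235) − 90° = 2 × 67.440° − 90° = 44.881°.

44.88°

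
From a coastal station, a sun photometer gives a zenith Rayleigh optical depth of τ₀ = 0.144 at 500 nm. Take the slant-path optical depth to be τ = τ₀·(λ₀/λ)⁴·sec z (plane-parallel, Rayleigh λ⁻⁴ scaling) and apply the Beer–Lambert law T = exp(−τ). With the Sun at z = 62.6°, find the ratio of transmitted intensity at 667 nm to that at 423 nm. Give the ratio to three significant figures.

Airmass: sec 62.6° = 2.1730.
τ(667 nm) = 0.144 × (500/667)⁴ × 2.1730 = 0.144 × 0.3158 × 2.1730 = 0.0988.
τ(423 nm) = 0.144 × (500/423)⁴ × 2.1730 = 0.144 × 1.9522 × 2.1730 = 0.6109.
T(667)/T(423) = exp(τ_B − τ_A) = exp(0.5120) = 1.6687.

1.67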